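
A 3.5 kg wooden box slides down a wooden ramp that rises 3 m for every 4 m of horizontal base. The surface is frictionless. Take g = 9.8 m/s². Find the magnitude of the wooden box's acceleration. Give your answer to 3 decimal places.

5.880 m/s²

Resolving the weight along the incline: the component pulling the wooden box down the slope is mg sin 36.87° = 3.5 × 9.8 × 0.6000 = 20.580 N, and the normal force is N = mg cos 36.87° = 3.5 × 9.8 × 0.8000 = 27.440 N.
With no friction the net force along the incline is 20.580 N, so a = g sin 36.87° = 20.580 / 3.5 = 5.8800 m/s².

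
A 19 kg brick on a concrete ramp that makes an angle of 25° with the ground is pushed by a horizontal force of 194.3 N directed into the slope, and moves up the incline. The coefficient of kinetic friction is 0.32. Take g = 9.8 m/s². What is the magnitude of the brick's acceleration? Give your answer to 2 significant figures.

0.90 m/s²

The horizontal push has components F cos 25° = 194.3 × 0.9063 = 176.094 N up the incline and F sin 25° = 194.3 × 0.4226 = 82.111 N pressing into the surface.
The normal force is therefore N = mg cos 25° + F sin 25° = 168.753 + 82.111 = 250.864 N, and kinetic friction down the slope is μN = 0.32 × 250.864 = 80.276 N.
Along the incline: F cos 25° − mg sin 25° − μN = ma, so 176.094 − 78.688 − 80.276 = 19 a, giving a = 0.9016 m/s².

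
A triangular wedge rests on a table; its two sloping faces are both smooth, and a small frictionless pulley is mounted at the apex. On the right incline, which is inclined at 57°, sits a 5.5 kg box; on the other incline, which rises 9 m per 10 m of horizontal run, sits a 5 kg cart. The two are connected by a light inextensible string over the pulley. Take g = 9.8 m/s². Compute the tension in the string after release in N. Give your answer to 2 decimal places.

38.70 N

Resolve each weight along its own incline: the 5.5 kg mass has component 5.5 × 9.8 × sin 57° = 45.204 N down its slope, and the 5 kg mass has 5 × 9.8 × sin 41.99° = 32.779 N down its slope.
The 5.5 kg side's 45.204 N exceeds the other side's 32.779 N, so that mass slides down and the 5 kg mass slides up. Taking that direction as positive, Newton's second law for the whole system gives 45.204 − 32.779 = (5.5 + 5) a, so a = 12.425 / 10.5 = 1.1833 m/s².
For the 5 kg mass (up-slope positive): T − 32.779 = 5 × 1.1833, so T = 38.696 N.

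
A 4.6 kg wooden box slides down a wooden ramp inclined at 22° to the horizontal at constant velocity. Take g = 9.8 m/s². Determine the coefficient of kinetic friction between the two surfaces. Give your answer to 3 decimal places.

At constant velocity the net force along the incline is zero: mg sin 22° = μ mg cos 22°.
So μ = tan 22° = 0.3746 / 0.9272 = 0.4040.

0.404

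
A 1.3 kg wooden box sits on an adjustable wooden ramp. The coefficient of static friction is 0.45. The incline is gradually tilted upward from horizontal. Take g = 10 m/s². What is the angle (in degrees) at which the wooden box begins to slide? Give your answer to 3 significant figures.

At the threshold of sliding, static friction is at its maximum μ_s N and exactly balances the weight component along the incline: mg sin θ = μ_s mg cos θ.
Hence tan θ = μ_s = 0.45, so θ = arctan(0.45) = 24.2277°.

24.2°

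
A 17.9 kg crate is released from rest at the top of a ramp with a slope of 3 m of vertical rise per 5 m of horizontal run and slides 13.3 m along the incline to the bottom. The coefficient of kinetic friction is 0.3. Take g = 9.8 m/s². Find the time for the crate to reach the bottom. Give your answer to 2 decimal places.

The weight component along the incline is mg sin 30.96° = 90.253 N and the normal force is N = mg cos 30.96° = 150.421 N.
Friction up the slope is f = μN = 0.3 × 150.421 = 45.126 N, so the net downslope force is 90.253 − 45.126 = 45.127 N and a = 45.127 / 17.9 = 2.5211 m/s².
Starting from rest, L = ½at², so t = √(2L/a) = √(2 × 13.3 / 2.5211) = 3.2482 s.

3.25 s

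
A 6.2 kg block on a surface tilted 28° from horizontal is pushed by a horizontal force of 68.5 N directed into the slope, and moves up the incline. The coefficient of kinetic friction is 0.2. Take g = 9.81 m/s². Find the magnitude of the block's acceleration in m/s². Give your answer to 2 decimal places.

The horizontal push has components F cos 28° = 68.5 × 0.8829 = 60.479 N up the incline and F sin 28° = 68.5 × 0.4695 = 32.161 N pressing into the surface.
The normal force is therefore N = mg cos 28° + F sin 28° = 53.700 + 32.161 = 85.861 N, and kinetic friction down the slope is μN = 0.2 × 85.861 = 17.172 N.
Along the incline: F cos 28° − mg sin 28° − μN = ma, so 60.479 − 28.556 − 17.172 = 6.2 a, giving a = 2.3792 m/s².

2.38 m/s²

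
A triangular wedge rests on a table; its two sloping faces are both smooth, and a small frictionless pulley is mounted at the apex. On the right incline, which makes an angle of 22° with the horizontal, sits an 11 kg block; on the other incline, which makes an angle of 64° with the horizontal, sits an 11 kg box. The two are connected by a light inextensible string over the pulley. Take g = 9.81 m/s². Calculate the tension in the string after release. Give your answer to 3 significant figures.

Resolve each weight along its own incline: the 11 kg mass has component 11 × 9.81 × sin 22° = 40.424 N down its slope, and the 11 kg mass has 11 × 9.81 × sin 64° = 96.989 N down its slope.
The 11 kg side's 96.989 N exceeds the other side's 40.424 N, so that mass slides down and the 11 kg mass slides up. Taking that direction as positive, Newton's second law for the whole system gives 96.989 − 40.424 = (11 + 11) a, so a = 56.565 / 22 = 2.5711 m/s².
For the 11 kg mass (up-slope positive): T − 40.424 = 11 × 2.5711, so T = 68.706 N.

68.7 N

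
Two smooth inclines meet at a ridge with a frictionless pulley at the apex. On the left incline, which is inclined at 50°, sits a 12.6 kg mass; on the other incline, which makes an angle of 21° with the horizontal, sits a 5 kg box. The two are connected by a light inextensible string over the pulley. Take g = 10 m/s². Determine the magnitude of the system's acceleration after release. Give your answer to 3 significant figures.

4.47 m/s²

Resolve each weight along its own incline: the 12.6 kg mass has component 12.6 × 10 × sin 50° = 96.522 N down its slope, and the 5 kg mass has 5 × 10 × sin 21° = 17.918 N down its slope.
The 12.6 kg side's 96.522 N exceeds the other side's 17.918 N, so that mass slides down and the 5 kg mass slides up. Taking that direction as positive, Newton's second law for the whole system gives 96.522 − 17.918 = (12.6 + 5) a, so a = 78.604 / 17.6 = 4.4661 m/s².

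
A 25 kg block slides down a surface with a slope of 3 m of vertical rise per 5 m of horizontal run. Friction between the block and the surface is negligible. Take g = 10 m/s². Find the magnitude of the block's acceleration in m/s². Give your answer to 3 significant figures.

5.14 m/s²

Resolving the weight along the incline: the component pulling the block down the slope is mg sin 30.96° = 25 × 10 × 0.5145 = 128.625 N, and the normal force is N = mg cos 30.96° = 25 × 10 × 0.8575 = 214.375 N.
With no friction the net force along the incline is 128.625 N, so a = g sin 30.96° = 128.625 / 25 = 5.1450 m/s².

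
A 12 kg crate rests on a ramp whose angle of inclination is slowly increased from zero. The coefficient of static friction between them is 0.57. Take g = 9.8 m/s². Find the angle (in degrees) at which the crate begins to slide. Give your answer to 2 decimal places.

At the threshold of sliding, static friction is at its maximum μ_s N and exactly balances the weight component along the incline: mg sin θ = μ_s mg cos θ.
Hence tan θ = μ_s = 0.57, so θ = arctan(0.57) = 29.6831°.

29.68°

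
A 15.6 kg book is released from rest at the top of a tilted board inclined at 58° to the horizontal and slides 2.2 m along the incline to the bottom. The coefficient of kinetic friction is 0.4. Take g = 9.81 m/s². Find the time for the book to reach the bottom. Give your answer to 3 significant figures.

0.840 s

The weight component along the incline is mg sin 58° = 129.782 N and the normal force is N = mg cos 58° = 81.097 N.
Friction up the slope is f = μN = 0.4 × 81.097 = 32.439 N, so the net downslope force is 129.782 − 32.439 = 97.343 N and a = 97.343 / 15.6 = 6.2399 m/s².
Starting from rest, L = ½at², so t = √(2L/a) = √(2 × 2.2 / 6.2399) = 0.8397 s.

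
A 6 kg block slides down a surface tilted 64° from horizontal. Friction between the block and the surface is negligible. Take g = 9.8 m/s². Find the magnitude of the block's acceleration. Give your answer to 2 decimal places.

8.81 m/s²

Resolving the weight along the incline: the component pulling the block down the slope is mg sin 64° = 6 × 9.8 × 0.8988 = 52.849 N, and the normal force is N = mg cos 64° = 6 × 9.8 × 0.4384 = 25.778 N.
With no friction the net force along the incline is 52.849 N, so a = g sin 64° = 52.849 / 6 = 8.8082 m/s².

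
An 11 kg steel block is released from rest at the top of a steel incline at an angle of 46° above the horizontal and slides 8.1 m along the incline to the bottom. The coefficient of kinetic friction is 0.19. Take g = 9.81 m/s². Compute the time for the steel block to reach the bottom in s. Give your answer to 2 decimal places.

The weight component along the incline is mg sin 46° = 77.624 N and the normal force is N = mg cos 46° = 74.961 N.
Friction up the slope is f = μN = 0.19 × 74.961 = 14.243 N, so the net downslope force is 77.624 − 14.243 = 63.381 N and a = 63.381 / 11 = 5.7619 m/s².
Starting from rest, L = ½at², so t = √(2L/a) = √(2 × 8.1 / 5.7619) = 1.6768 s.

1.68 s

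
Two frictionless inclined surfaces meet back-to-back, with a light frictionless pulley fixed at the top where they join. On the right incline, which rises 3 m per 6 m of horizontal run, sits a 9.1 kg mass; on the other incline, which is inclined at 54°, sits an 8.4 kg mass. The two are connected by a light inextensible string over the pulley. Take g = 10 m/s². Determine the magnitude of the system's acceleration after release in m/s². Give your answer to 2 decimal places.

1.56 m/s²

Resolve each weight along its own incline: the 9.1 kg mass has component 9.1 × 10 × sin 26.57° = 40.696 N down its slope, and the 8.4 kg mass has 8.4 × 10 × sin 54° = 67.957 N down its slope.
The 8.4 kg side's 67.957 N exceeds the other side's 40.696 N, so that mass slides down and the 9.1 kg mass slides up. Taking that direction as positive, Newton's second law for the whole system gives 67.957 − 40.696 = (9.1 + 8.4) a, so a = 27.261 / 17.5 = 1.5578 m/s².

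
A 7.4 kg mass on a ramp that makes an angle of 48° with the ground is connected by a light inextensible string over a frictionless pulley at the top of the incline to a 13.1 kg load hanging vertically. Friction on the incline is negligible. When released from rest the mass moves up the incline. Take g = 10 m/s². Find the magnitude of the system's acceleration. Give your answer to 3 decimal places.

For the mass on the incline: the weight component along the slope is m₁g sin 48° = 7.4 × 10 × 0.7431 = 54.989 N and the normal force is N = m₁g cos 48° = 49.516 N.
Newton's second law for the mass (up-slope positive): T − 54.989 = 7.4 a. For the hanging load (downward positive): 13.1 × 10 − T = 13.1 a.
Adding the two equations eliminates T: 76.011 = 20.5 a, so a = 3.7079 m/s².

3.708 m/s²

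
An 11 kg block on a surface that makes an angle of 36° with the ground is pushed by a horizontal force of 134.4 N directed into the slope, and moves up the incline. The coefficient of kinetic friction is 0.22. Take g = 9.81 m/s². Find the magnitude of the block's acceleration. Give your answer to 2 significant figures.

0.79 m/s²

The horizontal push has components F cos 36° = 134.4 × 0.8090 = 108.730 N up the incline and F sin 36° = 134.4 × 0.5878 = 79.000 N pressing into the surface.
The normal force is therefore N = mg cos 36° + F sin 36° = 87.299 + 79.000 = 166.299 N, and kinetic friction down the slope is μN = 0.22 × 166.299 = 36.586 N.
Along the incline: F cos 36° − mg sin 36° − μN = ma, so 108.730 − 63.429 − 36.586 = 11 a, giving a = 0.7923 m/s².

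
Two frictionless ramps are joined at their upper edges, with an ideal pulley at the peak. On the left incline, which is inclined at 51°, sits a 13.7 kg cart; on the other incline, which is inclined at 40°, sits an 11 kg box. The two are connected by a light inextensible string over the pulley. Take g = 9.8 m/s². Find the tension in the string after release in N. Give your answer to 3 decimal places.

Resolve each weight along its own incline: the 13.7 kg mass has component 13.7 × 9.8 × sin 51° = 104.340 N down its slope, and the 11 kg mass has 11 × 9.8 × sin 40° = 69.293 N down its slope.
The 13.7 kg side's 104.340 N exceeds the other side's 69.293 N, so that mass slides down and the 11 kg mass slides up. Taking that direction as positive, Newton's second law for the whole system gives 104.340 − 69.293 = (13.7 + 11) a, so a = 35.047 / 24.7 = 1.4189 m/s².
For the 11 kg mass (up-slope positive): T − 69.293 = 11 × 1.4189, so T = 84.901 N.

84.901 N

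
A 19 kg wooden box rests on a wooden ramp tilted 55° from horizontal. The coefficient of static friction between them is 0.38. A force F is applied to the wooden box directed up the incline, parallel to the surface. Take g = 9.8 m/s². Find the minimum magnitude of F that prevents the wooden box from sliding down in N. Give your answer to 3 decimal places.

111.942 N

The normal force is N = mg cos 55° = 106.800 N. With F at its minimum the wooden box is on the verge of sliding down, so static friction is at its maximum μ_s N = 0.38 × 106.800 = 40.584 N and acts up the slope.
Equilibrium along the incline: F + μ_s N = mg sin 55°, so F = 152.526 − 40.584 = 111.942 N.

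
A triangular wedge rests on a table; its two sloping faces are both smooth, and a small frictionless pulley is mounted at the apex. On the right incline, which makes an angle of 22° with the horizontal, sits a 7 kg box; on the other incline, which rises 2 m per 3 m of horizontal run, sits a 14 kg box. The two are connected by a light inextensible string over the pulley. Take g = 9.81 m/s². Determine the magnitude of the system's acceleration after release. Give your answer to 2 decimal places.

Resolve each weight along its own incline: the 7 kg mass has component 7 × 9.81 × sin 22° = 25.724 N down its slope, and the 14 kg mass has 14 × 9.81 × sin 33.69° = 76.183 N down its slope.
The 14 kg side's 76.183 N exceeds the other side's 25.724 N, so that mass slides down and the 7 kg mass slides up. Taking that direction as positive, Newton's second law for the whole system gives 76.183 − 25.724 = (7 + 14) a, so a = 50.459 / 21 = 2.4028 m/s².

2.40 m/s²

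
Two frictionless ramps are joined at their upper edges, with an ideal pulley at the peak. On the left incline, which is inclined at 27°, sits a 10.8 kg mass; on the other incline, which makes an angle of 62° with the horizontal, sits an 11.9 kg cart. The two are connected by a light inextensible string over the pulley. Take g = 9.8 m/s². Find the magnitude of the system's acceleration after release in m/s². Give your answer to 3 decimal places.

Resolve each weight along its own incline: the 10.8 kg mass has component 10.8 × 9.8 × sin 27° = 48.050 N down its slope, and the 11.9 kg mass has 11.9 × 9.8 × sin 62° = 102.969 N down its slope.
The 11.9 kg side's 102.969 N exceeds the other side's 48.050 N, so that mass slides down and the 10.8 kg mass slides up. Taking that direction as positive, Newton's second law for the whole system gives 102.969 − 48.050 = (10.8 + 11.9) a, so a = 54.919 / 22.7 = 2.4193 m/s².

2.419 m/s²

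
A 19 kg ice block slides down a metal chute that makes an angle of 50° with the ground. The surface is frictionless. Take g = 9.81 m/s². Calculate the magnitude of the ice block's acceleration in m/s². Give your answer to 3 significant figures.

7.51 m/s²

Resolving the weight along the incline: the component pulling the ice block down the slope is mg sin 50° = 19 × 9.81 × 0.7660 = 142.775 N, and the normal force is N = mg cos 50° = 19 × 9.81 × 0.6428 = 119.811 N.
With no friction the net force along the incline is 142.775 N, so a = g sin 50° = 142.775 / 19 = 7.5145 m/s².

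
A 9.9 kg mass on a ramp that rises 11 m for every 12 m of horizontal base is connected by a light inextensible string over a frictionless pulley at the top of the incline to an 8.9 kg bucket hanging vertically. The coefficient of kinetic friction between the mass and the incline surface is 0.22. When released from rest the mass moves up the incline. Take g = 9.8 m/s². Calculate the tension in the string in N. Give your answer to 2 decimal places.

84.41 N

For the mass on the incline: the weight component along the slope is m₁g sin 42.51° = 9.9 × 9.8 × 0.6757 = 65.556 N and the normal force is N = m₁g cos 42.51° = 71.519 N.
Kinetic friction opposes the mass's motion up the incline: f = μN = 0.22 × 71.519 = 15.734 N acting down the slope.
Newton's second law for the mass (up-slope positive): T − 65.556 − 15.734 = 9.9 a. For the hanging bucket (downward positive): 8.9 × 9.8 − T = 8.9 a.
Adding the two equations eliminates T: 5.930 = 18.8 a, so a = 0.3154 m/s².
Then from the hanging bucket's equation, T = 8.9 × (9.8 − 0.3154) = 84.413 N.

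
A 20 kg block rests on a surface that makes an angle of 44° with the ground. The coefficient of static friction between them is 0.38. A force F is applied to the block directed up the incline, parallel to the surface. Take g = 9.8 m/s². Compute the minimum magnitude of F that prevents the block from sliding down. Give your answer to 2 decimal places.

82.58 N

The normal force is N = mg cos 44° = 140.991 N. With F at its minimum the block is on the verge of sliding down, so static friction is at its maximum μ_s N = 0.38 × 140.991 = 53.577 N and acts up the slope.
Equilibrium along the incline: F + μ_s N = mg sin 44°, so F = 136.153 − 53.577 = 82.576 N.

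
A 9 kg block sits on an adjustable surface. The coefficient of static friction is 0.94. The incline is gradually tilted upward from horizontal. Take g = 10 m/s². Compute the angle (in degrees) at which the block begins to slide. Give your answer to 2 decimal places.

43.23°

At the threshold of sliding, static friction is at its maximum μ_s N and exactly balances the weight component along the incline: mg sin θ = μ_s mg cos θ.
Hence tan θ = μ_s = 0.94, so θ = arctan(0.94) = 43.2285°.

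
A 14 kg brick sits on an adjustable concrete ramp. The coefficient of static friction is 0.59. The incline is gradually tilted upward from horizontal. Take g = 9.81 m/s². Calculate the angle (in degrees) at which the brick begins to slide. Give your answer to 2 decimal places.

At the threshold of sliding, static friction is at its maximum μ_s N and exactly balances the weight component along the incline: mg sin θ = μ_s mg cos θ.
Hence tan θ = μ_s = 0.59, so θ = arctan(0.59) = 30.5406°.

30.54°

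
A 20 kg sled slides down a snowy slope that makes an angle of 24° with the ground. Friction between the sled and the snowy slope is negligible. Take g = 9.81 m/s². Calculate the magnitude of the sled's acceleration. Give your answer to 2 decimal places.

Resolving the weight along the incline: the component pulling the sled down the slope is mg sin 24° = 20 × 9.81 × 0.4067 = 79.795 N, and the normal force is N = mg cos 24° = 20 × 9.81 × 0.9135 = 179.229 N.
With no friction the net force along the incline is 79.795 N, so a = g sin 24° = 79.795 / 20 = 3.9897 m/s².

3.99 m/s²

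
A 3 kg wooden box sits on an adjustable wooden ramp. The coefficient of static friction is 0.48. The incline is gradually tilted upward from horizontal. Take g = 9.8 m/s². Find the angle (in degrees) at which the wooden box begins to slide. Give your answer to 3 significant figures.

At the threshold of sliding, static friction is at its maximum μ_s N and exactly balances the weight component along the incline: mg sin θ = μ_s mg cos θ.
Hence tan θ = μ_s = 0.48, so θ = arctan(0.48) = 25.6410°.

25.6°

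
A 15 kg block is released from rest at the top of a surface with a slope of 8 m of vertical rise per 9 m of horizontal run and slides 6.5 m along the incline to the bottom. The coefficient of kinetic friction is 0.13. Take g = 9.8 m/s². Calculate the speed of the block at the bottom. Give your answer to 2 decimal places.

The weight component along the incline is mg sin 41.63° = 97.661 N and the normal force is N = mg cos 41.63° = 109.869 N.
Friction up the slope is f = μN = 0.13 × 109.869 = 14.283 N, so the net downslope force is 97.661 − 14.283 = 83.378 N and a = 83.378 / 15 = 5.5585 m/s².
Starting from rest over a distance of 6.5 m, v² = 2aL = 2 × 5.5585 × 6.5 = 72.2605, so v = 8.5006 m/s.

8.50 m/s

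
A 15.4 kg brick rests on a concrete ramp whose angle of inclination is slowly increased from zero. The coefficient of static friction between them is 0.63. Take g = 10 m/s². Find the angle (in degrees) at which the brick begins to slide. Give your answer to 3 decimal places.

At the threshold of sliding, static friction is at its maximum μ_s N and exactly balances the weight component along the incline: mg sin θ = μ_s mg cos θ.
Hence tan θ = μ_s = 0.63, so θ = arctan(0.63) = 32.2109°.

32.211°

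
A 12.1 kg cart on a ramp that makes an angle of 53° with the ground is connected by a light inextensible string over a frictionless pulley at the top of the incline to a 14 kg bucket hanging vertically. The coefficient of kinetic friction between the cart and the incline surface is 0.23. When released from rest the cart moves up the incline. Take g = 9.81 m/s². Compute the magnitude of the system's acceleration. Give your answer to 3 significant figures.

1.00 m/s²

For the cart on the incline: the weight component along the slope is m₁g sin 53° = 12.1 × 9.81 × 0.7986 = 94.795 N and the normal force is N = m₁g cos 53° = 71.436 N.
Kinetic friction opposes the cart's motion up the incline: f = μN = 0.23 × 71.436 = 16.430 N acting down the slope.
Newton's second law for the cart (up-slope positive): T − 94.795 − 16.430 = 12.1 a. For the hanging bucket (downward positive): 14 × 9.81 − T = 14 a.
Adding the two equations eliminates T: 26.115 = 26.1 a, so a = 1.0006 m/s².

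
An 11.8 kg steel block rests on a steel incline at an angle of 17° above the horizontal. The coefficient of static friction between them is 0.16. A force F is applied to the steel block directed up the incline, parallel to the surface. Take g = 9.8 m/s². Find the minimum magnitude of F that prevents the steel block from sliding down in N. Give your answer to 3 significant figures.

The normal force is N = mg cos 17° = 110.587 N. With F at its minimum the steel block is on the verge of sliding down, so static friction is at its maximum μ_s N = 0.16 × 110.587 = 17.694 N and acts up the slope.
Equilibrium along the incline: F + μ_s N = mg sin 17°, so F = 33.810 − 17.694 = 16.116 N.

16.1 N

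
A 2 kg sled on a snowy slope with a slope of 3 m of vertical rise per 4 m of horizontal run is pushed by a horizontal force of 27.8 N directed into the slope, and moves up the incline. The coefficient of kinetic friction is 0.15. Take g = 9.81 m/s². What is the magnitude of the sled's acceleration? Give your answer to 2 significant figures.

2.8 m/s²

The horizontal push has components F cos 36.87° = 27.8 × 0.8000 = 22.240 N up the incline and F sin 36.87° = 27.8 × 0.6000 = 16.680 N pressing into the surface.
The normal force is therefore N = mg cos 36.87° + F sin 36.87° = 15.696 + 16.680 = 32.376 N, and kinetic friction down the slope is μN = 0.15 × 32.376 = 4.856 N.
Along the incline: F cos 36.87° − mg sin 36.87° − μN = ma, so 22.240 − 11.772 − 4.856 = 2 a, giving a = 2.8060 m/s².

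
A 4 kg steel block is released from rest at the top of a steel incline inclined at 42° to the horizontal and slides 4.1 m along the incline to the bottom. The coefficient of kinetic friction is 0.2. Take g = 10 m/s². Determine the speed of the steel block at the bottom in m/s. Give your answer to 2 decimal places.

6.53 m/s

The weight component along the incline is mg sin 42° = 26.765 N and the normal force is N = mg cos 42° = 29.726 N.
Friction up the slope is f = μN = 0.2 × 29.726 = 5.945 N, so the net downslope force is 26.765 − 5.945 = 20.820 N and a = 20.820 / 4 = 5.2050 m/s².
Starting from rest over a distance of 4.1 m, v² = 2aL = 2 × 5.2050 × 4.1 = 42.6810, so v = 6.5331 m/s.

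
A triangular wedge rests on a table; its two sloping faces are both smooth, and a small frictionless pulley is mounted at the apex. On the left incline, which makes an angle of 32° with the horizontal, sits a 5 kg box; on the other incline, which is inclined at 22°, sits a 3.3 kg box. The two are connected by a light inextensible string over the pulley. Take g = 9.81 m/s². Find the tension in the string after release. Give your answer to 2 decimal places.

Resolve each weight along its own incline: the 5 kg mass has component 5 × 9.81 × sin 32° = 25.993 N down its slope, and the 3.3 kg mass has 3.3 × 9.81 × sin 22° = 12.127 N down its slope.
The 5 kg side's 25.993 N exceeds the other side's 12.127 N, so that mass slides down and the 3.3 kg mass slides up. Taking that direction as positive, Newton's second law for the whole system gives 25.993 − 12.127 = (5 + 3.3) a, so a = 13.866 / 8.3 = 1.6706 m/s².
For the 3.3 kg mass (up-slope positive): T − 12.127 = 3.3 × 1.6706, so T = 17.640 N.

17.64 N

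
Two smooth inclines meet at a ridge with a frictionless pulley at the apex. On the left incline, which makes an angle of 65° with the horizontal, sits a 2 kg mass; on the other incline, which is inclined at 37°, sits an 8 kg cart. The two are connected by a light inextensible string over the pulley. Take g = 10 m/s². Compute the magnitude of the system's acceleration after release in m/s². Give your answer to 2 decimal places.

3.00 m/s²

Resolve each weight along its own incline: the 2 kg mass has component 2 × 10 × sin 65° = 18.126 N down its slope, and the 8 kg mass has 8 × 10 × sin 37° = 48.145 N down its slope.
The 8 kg side's 48.145 N exceeds the other side's 18.126 N, so that mass slides down and the 2 kg mass slides up. Taking that direction as positive, Newton's second law for the whole system gives 48.145 − 18.126 = (2 + 8) a, so a = 30.019 / 10 = 3.0019 m/s².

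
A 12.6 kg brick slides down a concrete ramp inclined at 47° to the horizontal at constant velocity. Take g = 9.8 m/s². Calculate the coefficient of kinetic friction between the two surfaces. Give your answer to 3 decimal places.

At constant velocity the net force along the incline is zero: mg sin 47° = μ mg cos 47°.
So μ = tan 47° = 0.7314 / 0.6820 = 1.0724.

1.072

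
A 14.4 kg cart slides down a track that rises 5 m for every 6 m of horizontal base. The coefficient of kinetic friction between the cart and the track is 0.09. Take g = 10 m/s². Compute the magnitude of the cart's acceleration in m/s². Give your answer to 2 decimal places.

5.71 m/s²

Resolving the weight along the incline: the component pulling the cart down the slope is mg sin 39.81° = 14.4 × 10 × 0.6402 = 92.189 N, and the normal force is N = mg cos 39.81° = 14.4 × 10 × 0.7682 = 110.621 N.
Kinetic friction acts up the slope with magnitude f = μN = 0.09 × 110.621 = 9.956 N.
Net force along the incline is 92.189 − 9.956 = 82.233 N, so a = 82.233 / 14.4 = 5.7106 m/s².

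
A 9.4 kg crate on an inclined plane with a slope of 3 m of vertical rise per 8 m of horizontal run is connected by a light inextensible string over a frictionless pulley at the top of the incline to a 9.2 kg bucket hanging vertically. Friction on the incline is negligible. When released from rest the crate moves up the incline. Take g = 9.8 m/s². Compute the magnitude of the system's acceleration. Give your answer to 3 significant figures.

3.11 m/s²

For the crate on the incline: the weight component along the slope is m₁g sin 20.56° = 9.4 × 9.8 × 0.3511 = 32.343 N and the normal force is N = m₁g cos 20.56° = 86.255 N.
Newton's second law for the crate (up-slope positive): T − 32.343 = 9.4 a. For the hanging bucket (downward positive): 9.2 × 9.8 − T = 9.2 a.
Adding the two equations eliminates T: 57.817 = 18.6 a, so a = 3.1084 m/s².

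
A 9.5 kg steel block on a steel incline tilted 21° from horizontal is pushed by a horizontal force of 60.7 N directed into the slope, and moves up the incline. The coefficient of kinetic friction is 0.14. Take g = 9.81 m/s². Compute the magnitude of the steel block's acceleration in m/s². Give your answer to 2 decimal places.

0.85 m/s²

The horizontal push has components F cos 21° = 60.7 × 0.9336 = 56.670 N up the incline and F sin 21° = 60.7 × 0.3584 = 21.755 N pressing into the surface.
The normal force is therefore N = mg cos 21° + F sin 21° = 87.007 + 21.755 = 108.762 N, and kinetic friction down the slope is μN = 0.14 × 108.762 = 15.227 N.
Along the incline: F cos 21° − mg sin 21° − μN = ma, so 56.670 − 33.401 − 15.227 = 9.5 a, giving a = 0.8465 m/s².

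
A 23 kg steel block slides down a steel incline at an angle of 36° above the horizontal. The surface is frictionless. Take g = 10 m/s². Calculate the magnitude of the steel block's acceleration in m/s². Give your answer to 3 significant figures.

Resolving the weight along the incline: the component pulling the steel block down the slope is mg sin 36° = 23 × 10 × 0.5878 = 135.194 N, and the normal force is N = mg cos 36° = 23 × 10 × 0.8090 = 186.070 N.
With no friction the net force along the incline is 135.194 N, so a = g sin 36° = 135.194 / 23 = 5.8780 m/s².

5.88 m/s²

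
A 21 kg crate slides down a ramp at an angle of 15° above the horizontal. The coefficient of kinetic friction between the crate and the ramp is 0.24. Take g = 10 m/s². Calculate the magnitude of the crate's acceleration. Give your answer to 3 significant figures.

0.270 m/s²

Resolving the weight along the incline: the component pulling the crate down the slope is mg sin 15° = 21 × 10 × 0.2588 = 54.348 N, and the normal force is N = mg cos 15° = 21 × 10 × 0.9659 = 202.839 N.
Kinetic friction acts up the slope with magnitude f = μN = 0.24 × 202.839 = 48.681 N.
Net force along the incline is 54.348 − 48.681 = 5.667 N, so a = 5.667 / 21 = 0.2699 m/s².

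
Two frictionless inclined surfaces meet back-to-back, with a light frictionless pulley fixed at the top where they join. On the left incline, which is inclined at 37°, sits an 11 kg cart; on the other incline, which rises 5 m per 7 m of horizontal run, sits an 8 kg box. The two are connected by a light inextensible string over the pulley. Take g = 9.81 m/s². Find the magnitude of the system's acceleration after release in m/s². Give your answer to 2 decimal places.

1.02 m/s²

Resolve each weight along its own incline: the 11 kg mass has component 11 × 9.81 × sin 37° = 64.942 N down its slope, and the 8 kg mass has 8 × 9.81 × sin 35.54° = 45.616 N down its slope.
The 11 kg side's 64.942 N exceeds the other side's 45.616 N, so that mass slides down and the 8 kg mass slides up. Taking that direction as positive, Newton's second law for the whole system gives 64.942 − 45.616 = (11 + 8) a, so a = 19.326 / 19 = 1.0172 m/s².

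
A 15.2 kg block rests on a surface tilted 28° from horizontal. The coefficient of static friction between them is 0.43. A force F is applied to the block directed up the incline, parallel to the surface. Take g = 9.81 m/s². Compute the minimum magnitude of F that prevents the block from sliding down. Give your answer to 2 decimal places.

13.39 N

The normal force is N = mg cos 28° = 131.658 N. With F at its minimum the block is on the verge of sliding down, so static friction is at its maximum μ_s N = 0.43 × 131.658 = 56.613 N and acts up the slope.
Equilibrium along the incline: F + μ_s N = mg sin 28°, so F = 70.004 − 56.613 = 13.391 N.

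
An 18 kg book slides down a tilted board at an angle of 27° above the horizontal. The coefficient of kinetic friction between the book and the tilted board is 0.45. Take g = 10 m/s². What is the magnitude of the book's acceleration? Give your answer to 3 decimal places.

Resolving the weight along the incline: the component pulling the book down the slope is mg sin 27° = 18 × 10 × 0.4540 = 81.720 N, and the normal force is N = mg cos 27° = 18 × 10 × 0.8910 = 160.380 N.
Kinetic friction acts up the slope with magnitude f = μN = 0.45 × 160.380 = 72.171 N.
Net force along the incline is 81.720 − 72.171 = 9.549 N, so a = 9.549 / 18 = 0.5305 m/s².

0.530 m/s²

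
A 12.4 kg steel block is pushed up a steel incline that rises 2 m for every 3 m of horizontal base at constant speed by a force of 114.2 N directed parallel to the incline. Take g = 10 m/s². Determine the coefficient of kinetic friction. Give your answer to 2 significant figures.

At constant speed ΣF = 0 along the incline. The applied 114.2 N acts up the slope; the weight component mg sin 33.69° = 68.783 N and kinetic friction μN both act down the slope.
So 114.2 = 68.783 + μ × 103.174, giving μ = (114.2 − 68.783) / 103.174 = 0.4402.

0.44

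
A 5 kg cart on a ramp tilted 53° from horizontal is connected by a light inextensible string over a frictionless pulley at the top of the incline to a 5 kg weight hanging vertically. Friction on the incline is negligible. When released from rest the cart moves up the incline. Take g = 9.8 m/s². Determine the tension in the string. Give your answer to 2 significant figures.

44 N

For the cart on the incline: the weight component along the slope is m₁g sin 53° = 5 × 9.8 × 0.7986 = 39.131 N and the normal force is N = m₁g cos 53° = 29.489 N.
Newton's second law for the cart (up-slope positive): T − 39.131 = 5 a. For the hanging weight (downward positive): 5 × 9.8 − T = 5 a.
Adding the two equations eliminates T: 9.869 = 10 a, so a = 0.9869 m/s².
Then from the hanging weight's equation, T = 5 × (9.8 − 0.9869) = 44.066 N.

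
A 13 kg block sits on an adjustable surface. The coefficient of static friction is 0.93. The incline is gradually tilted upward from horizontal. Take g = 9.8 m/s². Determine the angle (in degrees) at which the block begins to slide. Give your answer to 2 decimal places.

42.92°

At the threshold of sliding, static friction is at its maximum μ_s N and exactly balances the weight component along the incline: mg sin θ = μ_s mg cos θ.
Hence tan θ = μ_s = 0.93, so θ = arctan(0.93) = 42.9228°.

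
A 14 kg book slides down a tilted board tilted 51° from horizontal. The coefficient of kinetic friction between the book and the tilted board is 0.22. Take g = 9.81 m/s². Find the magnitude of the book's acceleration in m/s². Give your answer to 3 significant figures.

Resolving the weight along the incline: the component pulling the book down the slope is mg sin 51° = 14 × 9.81 × 0.7771 = 106.727 N, and the normal force is N = mg cos 51° = 14 × 9.81 × 0.6293 = 86.428 N.
Kinetic friction acts up the slope with magnitude f = μN = 0.22 × 86.428 = 19.014 N.
Net force along the incline is 106.727 − 19.014 = 87.713 N, so a = 87.713 / 14 = 6.2652 m/s².

6.27 m/s²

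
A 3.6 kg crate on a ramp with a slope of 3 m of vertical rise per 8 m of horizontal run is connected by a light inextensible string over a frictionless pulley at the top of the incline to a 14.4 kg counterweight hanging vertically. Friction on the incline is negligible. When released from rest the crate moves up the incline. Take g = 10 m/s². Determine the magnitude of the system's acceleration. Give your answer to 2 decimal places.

For the crate on the incline: the weight component along the slope is m₁g sin 20.56° = 3.6 × 10 × 0.3511 = 12.640 N and the normal force is N = m₁g cos 20.56° = 33.708 N.
Newton's second law for the crate (up-slope positive): T − 12.640 = 3.6 a. For the hanging counterweight (downward positive): 14.4 × 10 − T = 14.4 a.
Adding the two equations eliminates T: 131.360 = 18 a, so a = 7.2978 m/s².

7.30 m/s²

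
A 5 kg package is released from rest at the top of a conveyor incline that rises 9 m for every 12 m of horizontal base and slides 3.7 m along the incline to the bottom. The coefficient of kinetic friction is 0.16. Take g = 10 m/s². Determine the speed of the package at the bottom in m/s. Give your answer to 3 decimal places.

The weight component along the incline is mg sin 36.87° = 30.000 N and the normal force is N = mg cos 36.87° = 40.000 N.
Friction up the slope is f = μN = 0.16 × 40.000 = 6.400 N, so the net downslope force is 30.000 − 6.400 = 23.600 N and a = 23.600 / 5 = 4.7200 m/s².
Starting from rest over a distance of 3.7 m, v² = 2aL = 2 × 4.7200 × 3.7 = 34.9280, so v = 5.9100 m/s.

5.910 m/s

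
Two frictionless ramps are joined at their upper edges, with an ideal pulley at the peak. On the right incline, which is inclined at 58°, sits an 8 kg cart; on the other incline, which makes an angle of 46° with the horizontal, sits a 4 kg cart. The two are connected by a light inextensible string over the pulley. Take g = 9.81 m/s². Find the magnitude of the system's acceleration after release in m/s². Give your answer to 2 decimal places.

3.19 m/s²

Resolve each weight along its own incline: the 8 kg mass has component 8 × 9.81 × sin 58° = 66.555 N down its slope, and the 4 kg mass has 4 × 9.81 × sin 46° = 28.227 N down its slope.
The 8 kg side's 66.555 N exceeds the other side's 28.227 N, so that mass slides down and the 4 kg mass slides up. Taking that direction as positive, Newton's second law for the whole system gives 66.555 − 28.227 = (8 + 4) a, so a = 38.328 / 12 = 3.1940 m/s².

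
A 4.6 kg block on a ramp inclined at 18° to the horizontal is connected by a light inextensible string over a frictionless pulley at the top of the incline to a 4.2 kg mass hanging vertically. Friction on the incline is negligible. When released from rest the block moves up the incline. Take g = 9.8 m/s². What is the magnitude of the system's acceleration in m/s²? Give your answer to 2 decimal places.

For the block on the incline: the weight component along the slope is m₁g sin 18° = 4.6 × 9.8 × 0.3090 = 13.930 N and the normal force is N = m₁g cos 18° = 42.874 N.
Newton's second law for the block (up-slope positive): T − 13.930 = 4.6 a. For the hanging mass (downward positive): 4.2 × 9.8 − T = 4.2 a.
Adding the two equations eliminates T: 27.230 = 8.8 a, so a = 3.0943 m/s².

3.09 m/s²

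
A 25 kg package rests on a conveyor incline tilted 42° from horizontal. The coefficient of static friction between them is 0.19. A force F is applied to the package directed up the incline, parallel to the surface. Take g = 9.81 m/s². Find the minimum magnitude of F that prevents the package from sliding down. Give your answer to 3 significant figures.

129 N

The normal force is N = mg cos 42° = 182.256 N. With F at its minimum the package is on the verge of sliding down, so static friction is at its maximum μ_s N = 0.19 × 182.256 = 34.629 N and acts up the slope.
Equilibrium along the incline: F + μ_s N = mg sin 42°, so F = 164.104 − 34.629 = 129.475 N.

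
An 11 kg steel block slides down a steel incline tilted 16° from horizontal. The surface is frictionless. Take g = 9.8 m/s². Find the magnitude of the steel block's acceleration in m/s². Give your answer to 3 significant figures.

2.70 m/s²

Resolving the weight along the incline: the component pulling the steel block down the slope is mg sin 16° = 11 × 9.8 × 0.2756 = 29.710 N, and the normal force is N = mg cos 16° = 11 × 9.8 × 0.9613 = 103.628 N.
With no friction the net force along the incline is 29.710 N, so a = g sin 16° = 29.710 / 11 = 2.7009 m/s².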